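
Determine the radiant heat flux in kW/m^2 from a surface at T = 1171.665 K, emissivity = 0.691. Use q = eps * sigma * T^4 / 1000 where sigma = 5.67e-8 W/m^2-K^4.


T^4 = 1.8846e+12
q = 0.691 * 5.67e-8 * 1.8846e+12 / 1000 = 73.837 kW/m^2

73.837 kW/m^2


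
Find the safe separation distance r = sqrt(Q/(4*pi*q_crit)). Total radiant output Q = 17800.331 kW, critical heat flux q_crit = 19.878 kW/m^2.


4*pi*q_crit = 249.79
Q/(4*pi*q_crit) = 71.260
r = sqrt(71.260) = 8.4416 m

8.4416 m


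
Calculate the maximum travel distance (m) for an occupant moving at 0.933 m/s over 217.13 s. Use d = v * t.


d = 0.933 * 217.13 = 202.58 m

202.58 m


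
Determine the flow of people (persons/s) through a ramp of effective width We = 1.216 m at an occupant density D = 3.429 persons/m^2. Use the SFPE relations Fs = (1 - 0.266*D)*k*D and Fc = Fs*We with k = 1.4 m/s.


1 - 0.266*D = 1 - 0.266*3.429 = 0.087886
Fs = 0.087886 * 1.4 * 3.429 = 0.42191 persons/(s*m)
Fc = 0.42191 * 1.216 = 0.51304 persons/s

0.51304 persons/s


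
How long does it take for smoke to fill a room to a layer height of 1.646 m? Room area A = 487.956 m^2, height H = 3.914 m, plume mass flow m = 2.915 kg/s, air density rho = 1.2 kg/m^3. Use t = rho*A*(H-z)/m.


H - z = 2.268 m
t = 1.2 * 487.956 * 2.268 / 2.915 = 455.58 s

455.58 s


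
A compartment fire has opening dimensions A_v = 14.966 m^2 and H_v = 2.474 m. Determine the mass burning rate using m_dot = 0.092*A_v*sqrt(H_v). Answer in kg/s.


sqrt(H_v) = 1.5729
m_dot = 0.092 * 14.966 * 1.5729 = 2.1657 kg/s

2.1657 kg/s


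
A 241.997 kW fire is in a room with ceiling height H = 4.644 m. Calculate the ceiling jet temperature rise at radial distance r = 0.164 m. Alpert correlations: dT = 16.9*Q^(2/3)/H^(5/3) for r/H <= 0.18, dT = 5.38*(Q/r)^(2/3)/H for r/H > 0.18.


r/H = 0.164 / 4.644 = 0.035314
r/H <= 0.18, so dT = 16.9*Q^(2/3)/H^(5/3)
Q^(2/3) = 38.834
H^(5/3) = 12.927
dT = 16.9 * 38.834 / 12.927 = 50.770 K

50.770 K


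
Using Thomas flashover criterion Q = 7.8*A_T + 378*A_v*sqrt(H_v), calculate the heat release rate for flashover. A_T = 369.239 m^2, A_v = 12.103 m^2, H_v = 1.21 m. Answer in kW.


7.8*A_T = 2880.1
sqrt(H_v) = 1.1
378*A_v*sqrt(H_v) = 5032.4
Q = 2880.1 + 5032.4 = 7912.5 kW

7912.5 kW


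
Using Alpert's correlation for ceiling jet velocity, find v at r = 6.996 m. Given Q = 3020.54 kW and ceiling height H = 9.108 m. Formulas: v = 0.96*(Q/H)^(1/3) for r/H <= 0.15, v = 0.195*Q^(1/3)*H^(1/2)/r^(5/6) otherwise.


r/H = 6.996 / 9.108 = 0.76812
r/H > 0.15, so v = 0.195*Q^(1/3)*H^(1/2)/r^(5/6)
Q^(1/3) = 14.455
H^(1/2) = 3.0179
r^(5/6) = 5.0587
v = 0.195 * 14.455 * 3.0179 / 5.0587 = 1.6816 m/s

1.6816 m/s


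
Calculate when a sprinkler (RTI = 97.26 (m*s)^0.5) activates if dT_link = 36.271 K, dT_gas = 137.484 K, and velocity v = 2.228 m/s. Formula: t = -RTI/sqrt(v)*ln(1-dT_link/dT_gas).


dT_link/dT_gas = 0.26382
ln(1 - 0.26382) = -0.30628
t = -97.26 / sqrt(2.228) * -0.30628 = 19.957 s

19.957 s


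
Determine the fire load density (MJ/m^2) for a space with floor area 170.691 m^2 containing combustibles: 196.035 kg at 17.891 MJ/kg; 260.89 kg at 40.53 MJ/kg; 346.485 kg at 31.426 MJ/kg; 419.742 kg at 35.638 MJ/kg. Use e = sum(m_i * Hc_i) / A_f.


Total energy = 196.035*17.891 + 260.89*40.53 + 346.485*31.426 + 419.742*35.638
= 3507.262 + 10573.87 + 10888.64 + 14958.77
= 39928.54 MJ
e = 39928.54 / 170.691 = 233.92 MJ/m^2

233.92 MJ/m^2


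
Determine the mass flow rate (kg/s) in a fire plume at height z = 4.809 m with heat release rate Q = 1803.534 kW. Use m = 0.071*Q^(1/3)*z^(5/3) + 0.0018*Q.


Q^(1/3) = 12.172
z^(5/3) = 13.701
First term = 0.071 * 12.172 * 13.701 = 11.841
Second term = 0.0018 * 1803.534 = 3.2464
m = 15.087 kg/s

15.087 kg/s


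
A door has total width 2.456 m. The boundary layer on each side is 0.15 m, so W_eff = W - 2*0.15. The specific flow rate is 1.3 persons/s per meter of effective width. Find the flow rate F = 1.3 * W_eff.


W_eff = 2.456 - 0.30 = 2.156 m
F = 1.3 * 2.156 = 2.8028 persons/s

2.8028 persons/s


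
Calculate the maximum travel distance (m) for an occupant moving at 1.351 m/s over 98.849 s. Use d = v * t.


d = 1.351 * 98.849 = 133.54 m

133.54 m


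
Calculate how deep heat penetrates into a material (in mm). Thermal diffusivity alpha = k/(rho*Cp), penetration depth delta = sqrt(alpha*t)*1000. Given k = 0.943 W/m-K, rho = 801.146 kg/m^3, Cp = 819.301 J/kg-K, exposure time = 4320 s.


alpha = 0.943 / (801.146 * 819.301) = 1.4367e-06 m^2/s
alpha * t = 0.0062064
delta = sqrt(0.0062064) * 1000 = 78.781 mm

78.781 mm


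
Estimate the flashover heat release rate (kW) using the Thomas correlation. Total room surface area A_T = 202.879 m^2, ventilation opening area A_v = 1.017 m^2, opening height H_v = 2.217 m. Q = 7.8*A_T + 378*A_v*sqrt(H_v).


7.8*A_T = 1582.5
sqrt(H_v) = 1.4890
378*A_v*sqrt(H_v) = 572.39
Q = 1582.5 + 572.39 = 2154.9 kW

2154.9 kW


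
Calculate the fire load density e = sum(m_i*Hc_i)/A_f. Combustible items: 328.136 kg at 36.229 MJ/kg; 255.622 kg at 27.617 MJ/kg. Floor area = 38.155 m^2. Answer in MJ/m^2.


Total energy = 328.136*36.229 + 255.622*27.617
= 11888.04 + 7059.513
= 18947.55 MJ
e = 18947.55 / 38.155 = 496.59 MJ/m^2

496.59 MJ/m^2


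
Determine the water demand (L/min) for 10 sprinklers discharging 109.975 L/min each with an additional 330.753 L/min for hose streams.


Sprinkler demand = 10 * 109.975 = 1099.75 L/min
Total = 1099.75 + 330.753 = 1430.503 L/min

1430.503 L/min


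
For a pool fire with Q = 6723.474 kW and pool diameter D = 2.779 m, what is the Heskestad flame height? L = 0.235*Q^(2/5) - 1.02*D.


Q^(2/5) = 33.965
0.235 * Q^(2/5) = 7.9819
1.02 * D = 2.8346
L = 5.1473 m

5.1473 m


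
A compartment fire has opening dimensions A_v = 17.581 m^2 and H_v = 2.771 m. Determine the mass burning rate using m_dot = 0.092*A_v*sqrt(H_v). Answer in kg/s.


sqrt(H_v) = 1.6646
m_dot = 0.092 * 17.581 * 1.6646 = 2.6925 kg/s

2.6925 kg/s


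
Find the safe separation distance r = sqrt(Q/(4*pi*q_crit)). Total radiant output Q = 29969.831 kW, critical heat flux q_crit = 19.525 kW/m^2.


4*pi*q_crit = 245.36
Q/(4*pi*q_crit) = 122.15
r = sqrt(122.15) = 11.052 m

11.052 m


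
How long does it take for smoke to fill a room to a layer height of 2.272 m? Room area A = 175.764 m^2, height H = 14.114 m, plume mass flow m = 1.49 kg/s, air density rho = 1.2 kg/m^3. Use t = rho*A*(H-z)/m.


H - z = 11.842 m
t = 1.2 * 175.764 * 11.842 / 1.49 = 1676.3 s

1676.3 s


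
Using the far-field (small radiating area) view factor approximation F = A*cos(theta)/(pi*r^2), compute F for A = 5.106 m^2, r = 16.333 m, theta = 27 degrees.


cos(27 deg) = 0.89101
pi*r^2 = 838.07
F = 5.106 * 0.89101 / 838.07 = 0.0054285

0.0054285


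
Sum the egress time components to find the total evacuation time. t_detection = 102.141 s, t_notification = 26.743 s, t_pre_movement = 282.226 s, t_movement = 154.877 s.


Total = 102.141 + 26.743 + 282.226 + 154.877 = 565.987 s

565.987 s


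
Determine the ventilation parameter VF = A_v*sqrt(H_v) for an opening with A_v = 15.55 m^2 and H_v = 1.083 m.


sqrt(H_v) = 1.0407
VF = 15.55 * 1.0407 = 16.182 m^(5/2)

16.182 m^(5/2)


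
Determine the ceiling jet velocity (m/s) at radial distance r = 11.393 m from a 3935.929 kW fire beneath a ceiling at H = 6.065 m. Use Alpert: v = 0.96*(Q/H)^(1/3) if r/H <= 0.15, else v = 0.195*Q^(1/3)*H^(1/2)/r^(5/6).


r/H = 11.393 / 6.065 = 1.8785
r/H > 0.15, so v = 0.195*Q^(1/3)*H^(1/2)/r^(5/6)
Q^(1/3) = 15.789
H^(1/2) = 2.4627
r^(5/6) = 7.5951
v = 0.195 * 15.789 * 2.4627 / 7.5951 = 0.99831 m/s

0.99831 m/s


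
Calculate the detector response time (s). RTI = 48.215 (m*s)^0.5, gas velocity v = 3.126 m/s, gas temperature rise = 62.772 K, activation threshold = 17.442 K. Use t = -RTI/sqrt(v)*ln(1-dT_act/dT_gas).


dT_act/dT_gas = 0.27786
ln(1 - 0.27786) = -0.32554
t = -48.215 / sqrt(3.126) * -0.32554 = 8.8775 s

8.8775 s


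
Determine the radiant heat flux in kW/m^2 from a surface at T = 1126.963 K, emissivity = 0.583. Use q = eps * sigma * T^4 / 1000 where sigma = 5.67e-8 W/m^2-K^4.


T^4 = 1.6130e+12
q = 0.583 * 5.67e-8 * 1.6130e+12 / 1000 = 53.320 kW/m^2

53.320 kW/m^2


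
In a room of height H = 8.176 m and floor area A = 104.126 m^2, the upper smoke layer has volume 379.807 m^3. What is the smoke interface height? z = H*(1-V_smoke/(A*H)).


V/(A*H) = 0.44613
1 - 0.44613 = 0.55387
z = 8.176 * 0.55387 = 4.5284 m

4.5284 m


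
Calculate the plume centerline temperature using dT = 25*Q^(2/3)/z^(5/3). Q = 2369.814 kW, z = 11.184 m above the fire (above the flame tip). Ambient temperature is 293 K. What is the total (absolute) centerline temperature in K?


Q^(2/3) = 177.75
z^(5/3) = 55.932
dT = 25 * 177.75 / 55.932 = 79.449 K
T = 293 + 79.449 = 372.45 K

372.45 K


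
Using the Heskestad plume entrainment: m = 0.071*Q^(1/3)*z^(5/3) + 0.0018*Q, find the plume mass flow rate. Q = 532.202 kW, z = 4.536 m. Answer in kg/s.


Q^(1/3) = 8.1039
z^(5/3) = 12.430
First term = 0.071 * 8.1039 * 12.430 = 7.1516
Second term = 0.0018 * 532.202 = 0.95796
m = 8.1096 kg/s

8.1096 kg/s


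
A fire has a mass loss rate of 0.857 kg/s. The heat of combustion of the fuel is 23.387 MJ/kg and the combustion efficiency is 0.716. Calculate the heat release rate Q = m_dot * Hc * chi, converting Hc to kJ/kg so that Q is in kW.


Hc = 23.387 MJ/kg = 23.387 * 1000 kJ/kg = 23387 kJ/kg
Q = 0.857 kg/s * 23387 kJ/kg * 0.716 = 14351 kW

14351 kW


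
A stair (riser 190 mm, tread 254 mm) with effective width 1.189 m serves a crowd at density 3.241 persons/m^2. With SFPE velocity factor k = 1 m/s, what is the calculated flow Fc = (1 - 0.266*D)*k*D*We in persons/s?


1 - 0.266*D = 1 - 0.266*3.241 = 0.13789
Fs = 0.13789 * 1 * 3.241 = 0.44691 persons/(s*m)
Fc = 0.44691 * 1.189 = 0.53138 persons/s

0.53138 persons/s


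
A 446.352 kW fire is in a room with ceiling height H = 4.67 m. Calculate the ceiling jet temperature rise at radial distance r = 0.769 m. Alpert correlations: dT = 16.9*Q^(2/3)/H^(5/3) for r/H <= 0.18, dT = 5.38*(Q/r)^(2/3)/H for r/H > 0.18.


r/H = 0.769 / 4.67 = 0.16467
r/H <= 0.18, so dT = 16.9*Q^(2/3)/H^(5/3)
Q^(2/3) = 58.405
H^(5/3) = 13.048
dT = 16.9 * 58.405 / 13.048 = 75.650 K

75.650 K


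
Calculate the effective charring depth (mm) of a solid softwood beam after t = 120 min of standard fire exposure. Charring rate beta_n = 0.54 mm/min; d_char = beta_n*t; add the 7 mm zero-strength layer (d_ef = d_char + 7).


d_char = 0.54 * 120 = 64.8 mm
d_ef = 64.8 + 1.0*7 = 71.8 mm

71.8 mm


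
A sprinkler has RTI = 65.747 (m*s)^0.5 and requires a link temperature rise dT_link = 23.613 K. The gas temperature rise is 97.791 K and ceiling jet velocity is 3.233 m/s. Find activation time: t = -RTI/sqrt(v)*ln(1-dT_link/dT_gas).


dT_link/dT_gas = 0.24146
ln(1 - 0.24146) = -0.27636
t = -65.747 / sqrt(3.233) * -0.27636 = 10.105 s

10.105 s


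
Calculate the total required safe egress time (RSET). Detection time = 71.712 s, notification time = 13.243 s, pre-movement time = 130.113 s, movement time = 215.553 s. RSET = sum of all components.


Total = 71.712 + 13.243 + 130.113 + 215.553 = 430.621 s

430.621 s


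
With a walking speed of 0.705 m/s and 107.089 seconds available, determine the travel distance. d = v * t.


d = 0.705 * 107.089 = 75.498 m

75.498 m


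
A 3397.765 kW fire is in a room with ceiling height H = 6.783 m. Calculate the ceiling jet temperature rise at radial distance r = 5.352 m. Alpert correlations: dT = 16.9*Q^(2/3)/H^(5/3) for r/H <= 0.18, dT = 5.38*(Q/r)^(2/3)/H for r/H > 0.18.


r/H = 5.352 / 6.783 = 0.78903
r/H > 0.18, so dT = 5.38*(Q/r)^(2/3)/H
Q/r = 634.86
(Q/r)^(2/3) = 73.867
dT = 5.38 * 73.867 / 6.783 = 58.588 K

58.588 K


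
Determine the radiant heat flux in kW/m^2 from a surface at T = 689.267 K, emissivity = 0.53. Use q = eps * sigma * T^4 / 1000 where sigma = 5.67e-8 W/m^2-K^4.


T^4 = 2.2571e+11
q = 0.53 * 5.67e-8 * 2.2571e+11 / 1000 = 6.7828 kW/m^2

6.7828 kW/m^2


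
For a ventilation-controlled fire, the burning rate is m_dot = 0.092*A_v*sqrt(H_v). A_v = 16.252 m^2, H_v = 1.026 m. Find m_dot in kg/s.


sqrt(H_v) = 1.0129
m_dot = 0.092 * 16.252 * 1.0129 = 1.5145 kg/s

1.5145 kg/s


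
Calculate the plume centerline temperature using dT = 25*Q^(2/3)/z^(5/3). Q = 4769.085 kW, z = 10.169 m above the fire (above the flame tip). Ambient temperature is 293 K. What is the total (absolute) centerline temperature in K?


Q^(2/3) = 283.33
z^(5/3) = 47.731
dT = 25 * 283.33 / 47.731 = 148.40 K
T = 293 + 148.40 = 441.40 K

441.40 K


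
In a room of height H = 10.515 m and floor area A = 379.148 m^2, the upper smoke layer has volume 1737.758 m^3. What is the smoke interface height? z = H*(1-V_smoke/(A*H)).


V/(A*H) = 0.43588
1 - 0.43588 = 0.56412
z = 10.515 * 0.56412 = 5.9317 m

5.9317 m


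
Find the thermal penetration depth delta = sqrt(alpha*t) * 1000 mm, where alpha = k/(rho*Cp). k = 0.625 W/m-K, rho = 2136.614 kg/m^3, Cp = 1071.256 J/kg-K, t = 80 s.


alpha = 0.625 / (2136.614 * 1071.256) = 2.7306e-07 m^2/s
alpha * t = 2.1845e-05
delta = sqrt(2.1845e-05) * 1000 = 4.6739 mm

4.6739 mm


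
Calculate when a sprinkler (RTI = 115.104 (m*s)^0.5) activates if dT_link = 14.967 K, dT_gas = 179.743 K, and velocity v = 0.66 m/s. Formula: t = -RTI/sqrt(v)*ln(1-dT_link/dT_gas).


dT_link/dT_gas = 0.083269
ln(1 - 0.083269) = -0.086941
t = -115.104 / sqrt(0.66) * -0.086941 = 12.318 s

12.318 s


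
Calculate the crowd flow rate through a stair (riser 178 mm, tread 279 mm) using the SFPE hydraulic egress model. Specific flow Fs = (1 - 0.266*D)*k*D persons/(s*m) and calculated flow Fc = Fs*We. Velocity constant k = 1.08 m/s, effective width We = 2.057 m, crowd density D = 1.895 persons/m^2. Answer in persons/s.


1 - 0.266*D = 1 - 0.266*1.895 = 0.49593
Fs = 0.49593 * 1.08 * 1.895 = 1.0150 persons/(s*m)
Fc = 1.0150 * 2.057 = 2.0878 persons/s

2.0878 persons/s


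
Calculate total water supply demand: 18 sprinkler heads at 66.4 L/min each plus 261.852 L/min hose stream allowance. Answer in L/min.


Sprinkler demand = 18 * 66.4 = 1195.2 L/min
Total = 1195.2 + 261.852 = 1457.052 L/min

1457.052 L/min


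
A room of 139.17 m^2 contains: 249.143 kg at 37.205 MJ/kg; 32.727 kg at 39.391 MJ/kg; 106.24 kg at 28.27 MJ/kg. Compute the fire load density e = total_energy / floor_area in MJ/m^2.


Total energy = 249.143*37.205 + 32.727*39.391 + 106.24*28.27
= 9269.365 + 1289.149 + 3003.405
= 13561.92 MJ
e = 13561.92 / 139.17 = 97.449 MJ/m^2

97.449 MJ/m^2


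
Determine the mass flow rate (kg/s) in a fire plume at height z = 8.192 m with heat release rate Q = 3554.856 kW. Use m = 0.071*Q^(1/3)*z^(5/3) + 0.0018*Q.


Q^(1/3) = 15.262
z^(5/3) = 33.290
First term = 0.071 * 15.262 * 33.290 = 36.073
Second term = 0.0018 * 3554.856 = 6.3987
m = 42.472 kg/s

42.472 kg/s


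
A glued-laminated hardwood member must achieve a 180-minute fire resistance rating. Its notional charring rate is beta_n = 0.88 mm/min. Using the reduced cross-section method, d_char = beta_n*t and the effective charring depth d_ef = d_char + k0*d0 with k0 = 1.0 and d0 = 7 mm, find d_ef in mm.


d_char = 0.88 * 180 = 158.4 mm
d_ef = 158.4 + 1.0*7 = 165.4 mm

165.4 mm


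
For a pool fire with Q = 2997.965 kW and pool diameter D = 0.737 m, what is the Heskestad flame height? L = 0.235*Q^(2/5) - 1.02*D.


Q^(2/5) = 24.588
0.235 * Q^(2/5) = 5.7783
1.02 * D = 0.75174
L = 5.0265 m

5.0265 m


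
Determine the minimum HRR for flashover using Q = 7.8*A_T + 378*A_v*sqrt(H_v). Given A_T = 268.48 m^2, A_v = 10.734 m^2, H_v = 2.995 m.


7.8*A_T = 2094.144
sqrt(H_v) = 1.7306
378*A_v*sqrt(H_v) = 7021.9
Q = 2094.144 + 7021.9 = 9116.0 kW

9116.0 kW


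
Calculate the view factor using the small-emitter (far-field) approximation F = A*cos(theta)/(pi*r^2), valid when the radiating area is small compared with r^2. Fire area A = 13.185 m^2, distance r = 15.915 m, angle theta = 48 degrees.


cos(48 deg) = 0.66913
pi*r^2 = 795.73
F = 13.185 * 0.66913 / 795.73 = 0.011087

0.011087


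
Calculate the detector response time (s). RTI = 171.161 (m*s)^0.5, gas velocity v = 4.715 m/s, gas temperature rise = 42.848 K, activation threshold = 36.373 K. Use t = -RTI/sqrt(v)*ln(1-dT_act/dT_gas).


dT_act/dT_gas = 0.84888
ln(1 - 0.84888) = -1.8897
t = -171.161 / sqrt(4.715) * -1.8897 = 148.96 s

148.96 s


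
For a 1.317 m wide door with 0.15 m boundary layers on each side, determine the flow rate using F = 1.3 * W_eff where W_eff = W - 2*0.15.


W_eff = 1.317 - 0.30 = 1.017 m
F = 1.3 * 1.017 = 1.3221 persons/s

1.3221 persons/s


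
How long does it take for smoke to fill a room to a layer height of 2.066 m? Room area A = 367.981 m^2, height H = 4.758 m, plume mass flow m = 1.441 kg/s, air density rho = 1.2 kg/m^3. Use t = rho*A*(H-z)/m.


H - z = 2.692 m
t = 1.2 * 367.981 * 2.692 / 1.441 = 824.93 s

824.93 s


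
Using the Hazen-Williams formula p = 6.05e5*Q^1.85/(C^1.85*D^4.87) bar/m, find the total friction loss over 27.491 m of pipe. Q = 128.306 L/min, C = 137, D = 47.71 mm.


Q^1.85 = 7948.0
C^1.85 = 8972.9
D^4.87 = 1.4956e+08
p/m = 0.0035830 bar/m
p_total = 0.0035830 * 27.491 = 0.098501 bar

0.098501 bar


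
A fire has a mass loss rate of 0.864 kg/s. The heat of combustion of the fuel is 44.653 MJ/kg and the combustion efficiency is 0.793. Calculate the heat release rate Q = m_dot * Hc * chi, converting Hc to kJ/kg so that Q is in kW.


Hc = 44.653 MJ/kg = 44.653 * 1000 kJ/kg = 44653 kJ/kg
Q = 0.864 kg/s * 44653 kJ/kg * 0.793 = 30594 kW

30594 kW


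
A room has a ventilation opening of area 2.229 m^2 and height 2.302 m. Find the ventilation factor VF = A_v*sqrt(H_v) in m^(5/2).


sqrt(H_v) = 1.5172
VF = 2.229 * 1.5172 = 3.3819 m^(5/2)

3.3819 m^(5/2)


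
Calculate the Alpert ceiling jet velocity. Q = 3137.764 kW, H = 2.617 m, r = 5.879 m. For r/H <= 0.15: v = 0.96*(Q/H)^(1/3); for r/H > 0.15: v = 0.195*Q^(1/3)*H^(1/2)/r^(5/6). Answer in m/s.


r/H = 5.879 / 2.617 = 2.2465
r/H > 0.15, so v = 0.195*Q^(1/3)*H^(1/2)/r^(5/6)
Q^(1/3) = 14.640
H^(1/2) = 1.6177
r^(5/6) = 4.3761
v = 0.195 * 14.640 * 1.6177 / 4.3761 = 1.0553 m/s

1.0553 m/s


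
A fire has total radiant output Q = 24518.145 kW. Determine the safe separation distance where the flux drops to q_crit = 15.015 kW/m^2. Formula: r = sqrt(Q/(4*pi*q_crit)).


4*pi*q_crit = 188.68
Q/(4*pi*q_crit) = 129.94
r = sqrt(129.94) = 11.399 m

11.399 m


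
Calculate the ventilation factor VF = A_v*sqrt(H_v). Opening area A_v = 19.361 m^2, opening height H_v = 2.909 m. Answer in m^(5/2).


sqrt(H_v) = 1.7056
VF = 19.361 * 1.7056 = 33.022 m^(5/2)

33.022 m^(5/2)


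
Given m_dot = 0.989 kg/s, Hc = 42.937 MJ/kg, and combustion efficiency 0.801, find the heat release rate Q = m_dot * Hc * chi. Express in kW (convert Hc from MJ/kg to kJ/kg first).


Hc = 42.937 MJ/kg = 42.937 * 1000 kJ/kg = 42937 kJ/kg
Q = 0.989 kg/s * 42937 kJ/kg * 0.801 = 34014 kW

34014 kW


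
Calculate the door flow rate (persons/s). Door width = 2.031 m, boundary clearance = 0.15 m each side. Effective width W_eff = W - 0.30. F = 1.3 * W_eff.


W_eff = 2.031 - 0.30 = 1.731 m
F = 1.3 * 1.731 = 2.2503 persons/s

2.2503 persons/s


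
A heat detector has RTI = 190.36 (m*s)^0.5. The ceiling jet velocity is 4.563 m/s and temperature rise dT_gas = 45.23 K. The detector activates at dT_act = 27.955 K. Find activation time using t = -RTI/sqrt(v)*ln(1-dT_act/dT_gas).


dT_act/dT_gas = 0.61806
ln(1 - 0.61806) = -0.96250
t = -190.36 / sqrt(4.563) * -0.96250 = 85.773 s

85.773 s


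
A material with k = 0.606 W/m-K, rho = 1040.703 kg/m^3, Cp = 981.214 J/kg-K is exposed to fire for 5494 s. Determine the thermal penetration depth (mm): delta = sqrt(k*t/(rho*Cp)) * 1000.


alpha = 0.606 / (1040.703 * 981.214) = 5.9345e-07 m^2/s
alpha * t = 0.0032604
delta = sqrt(0.0032604) * 1000 = 57.100 mm

57.100 mm


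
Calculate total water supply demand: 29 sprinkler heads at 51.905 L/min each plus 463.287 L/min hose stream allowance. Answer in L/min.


Sprinkler demand = 29 * 51.905 = 1505.245 L/min
Total = 1505.245 + 463.287 = 1968.532 L/min

1968.532 L/min


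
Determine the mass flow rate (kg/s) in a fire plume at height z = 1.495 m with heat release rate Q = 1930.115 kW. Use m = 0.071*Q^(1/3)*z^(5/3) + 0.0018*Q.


Q^(1/3) = 12.451
z^(5/3) = 1.9546
First term = 0.071 * 12.451 * 1.9546 = 1.7279
Second term = 0.0018 * 1930.115 = 3.4742
m = 5.2021 kg/s

5.2021 kg/s


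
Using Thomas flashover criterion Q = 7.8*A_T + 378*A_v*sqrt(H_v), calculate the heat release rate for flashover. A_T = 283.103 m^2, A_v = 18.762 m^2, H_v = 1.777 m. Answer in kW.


7.8*A_T = 2208.2
sqrt(H_v) = 1.3330
378*A_v*sqrt(H_v) = 9454.0
Q = 2208.2 + 9454.0 = 11662 kW

11662 kW


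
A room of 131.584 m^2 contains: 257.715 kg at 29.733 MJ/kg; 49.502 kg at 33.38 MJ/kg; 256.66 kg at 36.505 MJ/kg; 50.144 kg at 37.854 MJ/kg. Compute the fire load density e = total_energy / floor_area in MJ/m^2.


Total energy = 257.715*29.733 + 49.502*33.38 + 256.66*36.505 + 50.144*37.854
= 7662.640 + 1652.377 + 9369.373 + 1898.151
= 20582.54 MJ
e = 20582.54 / 131.584 = 156.42 MJ/m^2

156.42 MJ/m^2


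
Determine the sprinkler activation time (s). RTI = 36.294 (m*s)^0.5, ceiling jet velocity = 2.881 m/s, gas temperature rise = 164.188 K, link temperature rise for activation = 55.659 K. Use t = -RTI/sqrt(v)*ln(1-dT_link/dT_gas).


dT_link/dT_gas = 0.33900
ln(1 - 0.33900) = -0.41399
t = -36.294 / sqrt(2.881) * -0.41399 = 8.8523 s

8.8523 s


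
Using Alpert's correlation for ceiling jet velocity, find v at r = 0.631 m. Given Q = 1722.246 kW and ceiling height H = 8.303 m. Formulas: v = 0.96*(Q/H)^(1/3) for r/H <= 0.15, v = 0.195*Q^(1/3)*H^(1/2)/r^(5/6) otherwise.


r/H = 0.631 / 8.303 = 0.075997
r/H <= 0.15, so v = 0.96*(Q/H)^(1/3)
Q/H = 207.42
(Q/H)^(1/3) = 5.9195
v = 0.96 * 5.9195 = 5.6827 m/s

5.6827 m/s


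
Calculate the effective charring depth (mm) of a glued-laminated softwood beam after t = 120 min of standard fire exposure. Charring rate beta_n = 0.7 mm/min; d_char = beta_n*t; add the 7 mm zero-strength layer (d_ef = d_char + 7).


d_char = 0.7 * 120 = 84 mm
d_ef = 84 + 1.0*7 = 91 mm

91 mm


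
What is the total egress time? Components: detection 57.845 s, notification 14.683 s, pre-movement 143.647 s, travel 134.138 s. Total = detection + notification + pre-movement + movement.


Total = 57.845 + 14.683 + 143.647 + 134.138 = 350.313 s

350.313 s


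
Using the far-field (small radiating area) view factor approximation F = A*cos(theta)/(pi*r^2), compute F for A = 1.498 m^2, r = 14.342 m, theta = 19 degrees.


cos(19 deg) = 0.94552
pi*r^2 = 646.20
F = 1.498 * 0.94552 / 646.20 = 0.0021919

0.0021919


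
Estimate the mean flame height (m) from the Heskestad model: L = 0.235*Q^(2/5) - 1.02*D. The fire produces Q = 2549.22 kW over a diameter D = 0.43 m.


Q^(2/5) = 23.044
0.235 * Q^(2/5) = 5.4154
1.02 * D = 0.43860
L = 4.9768 m

4.9768 m


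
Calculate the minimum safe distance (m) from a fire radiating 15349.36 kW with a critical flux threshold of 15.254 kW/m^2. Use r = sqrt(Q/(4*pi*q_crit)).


4*pi*q_crit = 191.69
Q/(4*pi*q_crit) = 80.075
r = sqrt(80.075) = 8.9485 m

8.9485 m


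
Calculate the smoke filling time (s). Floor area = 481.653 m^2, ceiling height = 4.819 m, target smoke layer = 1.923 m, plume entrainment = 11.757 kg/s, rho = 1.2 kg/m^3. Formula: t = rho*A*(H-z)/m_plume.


H - z = 2.896 m
t = 1.2 * 481.653 * 2.896 / 11.757 = 142.37 s

142.37 s


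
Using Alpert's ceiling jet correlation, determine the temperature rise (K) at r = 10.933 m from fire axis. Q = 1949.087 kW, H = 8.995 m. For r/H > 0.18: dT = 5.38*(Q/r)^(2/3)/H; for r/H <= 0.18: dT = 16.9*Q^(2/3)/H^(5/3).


r/H = 10.933 / 8.995 = 1.2155
r/H > 0.18, so dT = 5.38*(Q/r)^(2/3)/H
Q/r = 178.28
(Q/r)^(2/3) = 31.676
dT = 5.38 * 31.676 / 8.995 = 18.946 K

18.946 K


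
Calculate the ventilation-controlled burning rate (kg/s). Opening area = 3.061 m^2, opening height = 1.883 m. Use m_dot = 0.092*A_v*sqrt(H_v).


sqrt(H_v) = 1.3722
m_dot = 0.092 * 3.061 * 1.3722 = 0.38643 kg/s

0.38643 kg/s


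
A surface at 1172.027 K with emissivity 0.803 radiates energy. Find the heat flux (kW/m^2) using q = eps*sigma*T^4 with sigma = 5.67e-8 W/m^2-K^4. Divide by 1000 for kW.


T^4 = 1.8869e+12
q = 0.803 * 5.67e-8 * 1.8869e+12 / 1000 = 85.911 kW/m^2

85.911 kW/m^2


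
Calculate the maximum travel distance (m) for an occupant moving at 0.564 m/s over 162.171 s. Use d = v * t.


d = 0.564 * 162.171 = 91.464 m

91.464 m


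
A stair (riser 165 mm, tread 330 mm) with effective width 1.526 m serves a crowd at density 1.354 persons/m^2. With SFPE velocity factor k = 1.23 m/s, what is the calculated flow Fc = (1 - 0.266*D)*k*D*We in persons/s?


1 - 0.266*D = 1 - 0.266*1.354 = 0.63984
Fs = 0.63984 * 1.23 * 1.354 = 1.0656 persons/(s*m)
Fc = 1.0656 * 1.526 = 1.6261 persons/s

1.6261 persons/s


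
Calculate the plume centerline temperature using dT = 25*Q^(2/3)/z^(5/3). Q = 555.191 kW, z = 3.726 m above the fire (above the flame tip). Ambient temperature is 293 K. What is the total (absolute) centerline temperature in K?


Q^(2/3) = 67.550
z^(5/3) = 8.9551
dT = 25 * 67.550 / 8.9551 = 188.58 K
T = 293 + 188.58 = 481.58 K

481.58 K


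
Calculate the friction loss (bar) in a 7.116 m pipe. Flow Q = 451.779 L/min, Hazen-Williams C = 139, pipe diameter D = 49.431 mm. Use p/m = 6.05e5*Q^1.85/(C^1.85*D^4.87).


Q^1.85 = 81586
C^1.85 = 9216.7
D^4.87 = 1.7774e+08
p/m = 0.030131 bar/m
p_total = 0.030131 * 7.116 = 0.21441 bar

0.21441 bar


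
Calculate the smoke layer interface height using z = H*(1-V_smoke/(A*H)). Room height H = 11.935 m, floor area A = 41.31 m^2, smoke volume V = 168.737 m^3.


V/(A*H) = 0.34224
1 - 0.34224 = 0.65776
z = 11.935 * 0.65776 = 7.8503 m

7.8503 m


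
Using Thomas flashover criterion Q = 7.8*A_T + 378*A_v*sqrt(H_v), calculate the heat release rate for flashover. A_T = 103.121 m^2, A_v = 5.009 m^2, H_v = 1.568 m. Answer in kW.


7.8*A_T = 804.34
sqrt(H_v) = 1.2522
378*A_v*sqrt(H_v) = 2370.9
Q = 804.34 + 2370.9 = 3175.3 kW

3175.3 kW


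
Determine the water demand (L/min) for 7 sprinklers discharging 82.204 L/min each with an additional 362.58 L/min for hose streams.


Sprinkler demand = 7 * 82.204 = 575.428 L/min
Total = 575.428 + 362.58 = 938.008 L/min

938.008 L/min


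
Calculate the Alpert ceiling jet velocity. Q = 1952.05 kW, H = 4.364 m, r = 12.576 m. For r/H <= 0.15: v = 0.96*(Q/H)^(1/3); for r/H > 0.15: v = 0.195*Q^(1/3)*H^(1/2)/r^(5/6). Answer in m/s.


r/H = 12.576 / 4.364 = 2.8818
r/H > 0.15, so v = 0.195*Q^(1/3)*H^(1/2)/r^(5/6)
Q^(1/3) = 12.498
H^(1/2) = 2.0890
r^(5/6) = 8.2468
v = 0.195 * 12.498 * 2.0890 / 8.2468 = 0.61734 m/s

0.61734 m/s


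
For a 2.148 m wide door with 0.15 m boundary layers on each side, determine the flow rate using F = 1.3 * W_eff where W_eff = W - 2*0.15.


W_eff = 2.148 - 0.30 = 1.848 m
F = 1.3 * 1.848 = 2.4024 persons/s

2.4024 persons/s


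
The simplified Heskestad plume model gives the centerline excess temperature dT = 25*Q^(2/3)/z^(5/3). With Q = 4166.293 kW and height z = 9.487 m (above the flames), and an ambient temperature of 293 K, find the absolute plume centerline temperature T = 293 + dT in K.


Q^(2/3) = 258.92
z^(5/3) = 42.516
dT = 25 * 258.92 / 42.516 = 152.25 K
T = 293 + 152.25 = 445.25 K

445.25 K


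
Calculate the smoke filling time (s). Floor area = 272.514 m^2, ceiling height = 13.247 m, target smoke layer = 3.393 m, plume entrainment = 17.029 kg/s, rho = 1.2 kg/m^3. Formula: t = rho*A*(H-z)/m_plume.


H - z = 9.854 m
t = 1.2 * 272.514 * 9.854 / 17.029 = 189.23 s

189.23 s


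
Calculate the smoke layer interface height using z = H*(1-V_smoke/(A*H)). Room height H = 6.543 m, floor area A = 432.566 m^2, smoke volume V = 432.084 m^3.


V/(A*H) = 0.15266
1 - 0.15266 = 0.84734
z = 6.543 * 0.84734 = 5.5441 m

5.5441 m


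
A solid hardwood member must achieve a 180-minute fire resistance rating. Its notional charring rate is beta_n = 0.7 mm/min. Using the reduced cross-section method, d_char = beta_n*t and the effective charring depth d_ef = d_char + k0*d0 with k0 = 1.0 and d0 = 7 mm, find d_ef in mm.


d_char = 0.7 * 180 = 126 mm
d_ef = 126 + 1.0*7 = 133 mm

133 mm


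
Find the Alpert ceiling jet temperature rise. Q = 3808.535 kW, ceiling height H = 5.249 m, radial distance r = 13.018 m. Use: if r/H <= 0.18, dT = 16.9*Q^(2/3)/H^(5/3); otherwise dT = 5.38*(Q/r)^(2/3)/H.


r/H = 13.018 / 5.249 = 2.4801
r/H > 0.18, so dT = 5.38*(Q/r)^(2/3)/H
Q/r = 292.56
(Q/r)^(2/3) = 44.070
dT = 5.38 * 44.070 / 5.249 = 45.170 K

45.170 K


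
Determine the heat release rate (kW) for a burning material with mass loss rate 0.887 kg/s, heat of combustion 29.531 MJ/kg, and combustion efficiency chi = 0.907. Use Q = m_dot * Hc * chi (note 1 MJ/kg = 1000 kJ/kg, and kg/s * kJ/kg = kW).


Hc = 29.531 MJ/kg = 29.531 * 1000 kJ/kg = 29531 kJ/kg
Q = 0.887 kg/s * 29531 kJ/kg * 0.907 = 23758 kW

23758 kW


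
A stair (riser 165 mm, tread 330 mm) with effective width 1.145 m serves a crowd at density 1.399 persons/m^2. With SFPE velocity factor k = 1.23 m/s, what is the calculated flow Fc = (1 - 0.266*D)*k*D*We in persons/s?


1 - 0.266*D = 1 - 0.266*1.399 = 0.62787
Fs = 0.62787 * 1.23 * 1.399 = 1.0804 persons/(s*m)
Fc = 1.0804 * 1.145 = 1.2371 persons/s

1.2371 persons/s


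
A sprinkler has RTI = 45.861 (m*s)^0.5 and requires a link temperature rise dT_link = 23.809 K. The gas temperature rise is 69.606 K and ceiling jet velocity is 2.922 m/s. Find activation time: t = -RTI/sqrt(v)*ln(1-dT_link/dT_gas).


dT_link/dT_gas = 0.34205
ln(1 - 0.34205) = -0.41863
t = -45.861 / sqrt(2.922) * -0.41863 = 11.231 s

11.231 s


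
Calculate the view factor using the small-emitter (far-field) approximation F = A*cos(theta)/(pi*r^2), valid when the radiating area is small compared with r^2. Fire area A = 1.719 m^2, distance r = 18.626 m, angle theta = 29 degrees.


cos(29 deg) = 0.87462
pi*r^2 = 1089.9
F = 1.719 * 0.87462 / 1089.9 = 0.0013795

0.0013795


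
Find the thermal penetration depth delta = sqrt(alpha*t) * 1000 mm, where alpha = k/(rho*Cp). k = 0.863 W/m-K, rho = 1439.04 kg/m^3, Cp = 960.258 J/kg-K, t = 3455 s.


alpha = 0.863 / (1439.04 * 960.258) = 6.2453e-07 m^2/s
alpha * t = 0.0021577
delta = sqrt(0.0021577) * 1000 = 46.451 mm

46.451 mm


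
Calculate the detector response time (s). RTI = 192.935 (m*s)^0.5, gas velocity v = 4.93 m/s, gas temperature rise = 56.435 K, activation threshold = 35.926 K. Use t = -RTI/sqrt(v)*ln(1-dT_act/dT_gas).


dT_act/dT_gas = 0.63659
ln(1 - 0.63659) = -1.0122
t = -192.935 / sqrt(4.93) * -1.0122 = 87.956 s

87.956 s


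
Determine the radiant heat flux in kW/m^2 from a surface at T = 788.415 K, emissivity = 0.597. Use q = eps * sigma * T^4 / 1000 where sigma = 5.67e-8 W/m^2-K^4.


T^4 = 3.8638e+11
q = 0.597 * 5.67e-8 * 3.8638e+11 / 1000 = 13.079 kW/m^2

13.079 kW/m^2


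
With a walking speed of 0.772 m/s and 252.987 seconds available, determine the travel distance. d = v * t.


d = 0.772 * 252.987 = 195.31 m

195.31 m


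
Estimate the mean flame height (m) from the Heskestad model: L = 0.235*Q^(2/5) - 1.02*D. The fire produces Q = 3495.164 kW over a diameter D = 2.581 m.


Q^(2/5) = 26.145
0.235 * Q^(2/5) = 6.1441
1.02 * D = 2.6326
L = 3.5114 m

3.5114 m


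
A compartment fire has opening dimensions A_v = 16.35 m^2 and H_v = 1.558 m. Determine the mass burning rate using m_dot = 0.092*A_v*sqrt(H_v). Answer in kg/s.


sqrt(H_v) = 1.2482
m_dot = 0.092 * 16.35 * 1.2482 = 1.8775 kg/s

1.8775 kg/s


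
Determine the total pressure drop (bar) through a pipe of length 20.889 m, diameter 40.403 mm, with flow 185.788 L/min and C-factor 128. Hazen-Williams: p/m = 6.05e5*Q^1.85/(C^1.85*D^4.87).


Q^1.85 = 15765
C^1.85 = 7913.0
D^4.87 = 6.6563e+07
p/m = 0.018108 bar/m
p_total = 0.018108 * 20.889 = 0.37825 bar

0.37825 bar


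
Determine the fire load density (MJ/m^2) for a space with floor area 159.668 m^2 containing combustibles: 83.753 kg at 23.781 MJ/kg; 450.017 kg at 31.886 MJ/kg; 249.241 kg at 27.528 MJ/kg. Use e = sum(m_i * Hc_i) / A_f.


Total energy = 83.753*23.781 + 450.017*31.886 + 249.241*27.528
= 1991.730 + 14349.24 + 6861.106
= 23202.08 MJ
e = 23202.08 / 159.668 = 145.31 MJ/m^2

145.31 MJ/m^2


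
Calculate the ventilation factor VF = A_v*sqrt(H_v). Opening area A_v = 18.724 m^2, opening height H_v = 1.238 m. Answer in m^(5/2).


sqrt(H_v) = 1.1127
VF = 18.724 * 1.1127 = 20.833 m^(5/2)

20.833 m^(5/2)


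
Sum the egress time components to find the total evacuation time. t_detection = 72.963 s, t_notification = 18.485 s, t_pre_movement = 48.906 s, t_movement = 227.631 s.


Total = 72.963 + 18.485 + 48.906 + 227.631 = 367.985 s

367.985 s


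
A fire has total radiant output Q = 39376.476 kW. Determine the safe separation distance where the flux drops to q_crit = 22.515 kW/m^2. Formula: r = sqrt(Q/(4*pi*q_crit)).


4*pi*q_crit = 282.93
Q/(4*pi*q_crit) = 139.17
r = sqrt(139.17) = 11.797 m

11.797 m


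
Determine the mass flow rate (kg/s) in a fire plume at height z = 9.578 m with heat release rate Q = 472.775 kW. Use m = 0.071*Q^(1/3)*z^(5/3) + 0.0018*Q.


Q^(1/3) = 7.7903
z^(5/3) = 43.197
First term = 0.071 * 7.7903 * 43.197 = 23.893
Second term = 0.0018 * 472.775 = 0.85099
m = 24.744 kg/s

24.744 kg/s


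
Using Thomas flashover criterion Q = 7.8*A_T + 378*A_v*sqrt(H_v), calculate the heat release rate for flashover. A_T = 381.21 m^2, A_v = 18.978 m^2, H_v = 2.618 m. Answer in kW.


7.8*A_T = 2973.438
sqrt(H_v) = 1.6180
378*A_v*sqrt(H_v) = 11607
Q = 2973.438 + 11607 = 14581 kW

14581 kW


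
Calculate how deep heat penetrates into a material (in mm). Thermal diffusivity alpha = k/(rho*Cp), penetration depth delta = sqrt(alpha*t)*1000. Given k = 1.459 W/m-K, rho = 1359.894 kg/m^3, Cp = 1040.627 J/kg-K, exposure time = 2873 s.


alpha = 1.459 / (1359.894 * 1040.627) = 1.0310e-06 m^2/s
alpha * t = 0.0029620
delta = sqrt(0.0029620) * 1000 = 54.425 mm

54.425 mm


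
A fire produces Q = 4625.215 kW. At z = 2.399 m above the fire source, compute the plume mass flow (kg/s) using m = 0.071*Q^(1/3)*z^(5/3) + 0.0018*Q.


Q^(1/3) = 16.661
z^(5/3) = 4.2992
First term = 0.071 * 16.661 * 4.2992 = 5.0857
Second term = 0.0018 * 4625.215 = 8.3254
m = 13.411 kg/s

13.411 kg/s


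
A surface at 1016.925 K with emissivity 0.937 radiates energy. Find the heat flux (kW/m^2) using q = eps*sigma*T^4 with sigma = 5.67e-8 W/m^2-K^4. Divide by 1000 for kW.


T^4 = 1.0694e+12
q = 0.937 * 5.67e-8 * 1.0694e+12 / 1000 = 56.817 kW/m^2

56.817 kW/m^2


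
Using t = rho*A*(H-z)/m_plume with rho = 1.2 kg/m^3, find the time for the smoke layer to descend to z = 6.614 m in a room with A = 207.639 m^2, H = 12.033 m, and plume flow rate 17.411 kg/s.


H - z = 5.419 m
t = 1.2 * 207.639 * 5.419 / 17.411 = 77.551 s

77.551 s


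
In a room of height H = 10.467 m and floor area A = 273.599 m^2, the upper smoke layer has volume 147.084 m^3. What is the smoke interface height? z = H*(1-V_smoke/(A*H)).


V/(A*H) = 0.051360
1 - 0.051360 = 0.94864
z = 10.467 * 0.94864 = 9.9294 m

9.9294 m


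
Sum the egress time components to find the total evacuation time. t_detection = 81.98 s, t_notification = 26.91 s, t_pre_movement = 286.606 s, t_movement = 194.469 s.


Total = 81.98 + 26.91 + 286.606 + 194.469 = 589.965 s

589.965 s


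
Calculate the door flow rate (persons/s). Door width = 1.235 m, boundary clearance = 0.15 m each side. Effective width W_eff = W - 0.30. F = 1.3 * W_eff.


W_eff = 1.235 - 0.30 = 0.935 m
F = 1.3 * 0.935 = 1.2155 persons/s

1.2155 persons/s


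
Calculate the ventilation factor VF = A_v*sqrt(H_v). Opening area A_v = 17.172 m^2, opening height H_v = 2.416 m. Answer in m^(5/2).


sqrt(H_v) = 1.5543
VF = 17.172 * 1.5543 = 26.691 m^(5/2)

26.691 m^(5/2)


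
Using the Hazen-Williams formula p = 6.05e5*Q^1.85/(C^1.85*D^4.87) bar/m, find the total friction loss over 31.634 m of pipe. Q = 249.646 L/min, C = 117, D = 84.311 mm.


Q^1.85 = 27230
C^1.85 = 6701.1
D^4.87 = 2.3936e+09
p/m = 0.0010271 bar/m
p_total = 0.0010271 * 31.634 = 0.032491 bar

0.032491 bar


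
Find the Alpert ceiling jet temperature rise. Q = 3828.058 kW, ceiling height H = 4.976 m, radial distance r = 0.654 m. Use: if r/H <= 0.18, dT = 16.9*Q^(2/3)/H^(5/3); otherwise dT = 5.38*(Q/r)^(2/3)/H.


r/H = 0.654 / 4.976 = 0.13143
r/H <= 0.18, so dT = 16.9*Q^(2/3)/H^(5/3)
Q^(2/3) = 244.71
H^(5/3) = 14.503
dT = 16.9 * 244.71 / 14.503 = 285.15 K

285.15 K


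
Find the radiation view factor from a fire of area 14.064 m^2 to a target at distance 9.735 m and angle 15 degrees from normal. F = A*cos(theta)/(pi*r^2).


cos(15 deg) = 0.96593
pi*r^2 = 297.73
F = 14.064 * 0.96593 / 297.73 = 0.045628

0.045628


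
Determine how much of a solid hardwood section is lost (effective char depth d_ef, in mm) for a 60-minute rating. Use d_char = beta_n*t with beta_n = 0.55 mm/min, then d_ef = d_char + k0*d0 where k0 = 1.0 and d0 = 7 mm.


d_char = 0.55 * 60 = 33 mm
d_ef = 33 + 1.0*7 = 40 mm

40 mm


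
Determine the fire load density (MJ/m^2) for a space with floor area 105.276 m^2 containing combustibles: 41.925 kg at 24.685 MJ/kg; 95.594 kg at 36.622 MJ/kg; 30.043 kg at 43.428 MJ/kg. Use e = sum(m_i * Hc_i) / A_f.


Total energy = 41.925*24.685 + 95.594*36.622 + 30.043*43.428
= 1034.919 + 3500.843 + 1304.707
= 5840.469 MJ
e = 5840.469 / 105.276 = 55.478 MJ/m^2

55.478 MJ/m^2


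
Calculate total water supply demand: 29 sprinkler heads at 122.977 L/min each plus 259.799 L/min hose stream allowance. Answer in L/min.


Sprinkler demand = 29 * 122.977 = 3566.333 L/min
Total = 3566.333 + 259.799 = 3826.132 L/min

3826.132 L/min


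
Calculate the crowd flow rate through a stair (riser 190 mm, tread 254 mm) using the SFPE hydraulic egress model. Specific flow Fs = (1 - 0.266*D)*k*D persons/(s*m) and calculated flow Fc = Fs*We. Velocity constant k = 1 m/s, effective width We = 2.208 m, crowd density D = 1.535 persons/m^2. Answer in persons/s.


1 - 0.266*D = 1 - 0.266*1.535 = 0.59169
Fs = 0.59169 * 1 * 1.535 = 0.90824 persons/(s*m)
Fc = 0.90824 * 2.208 = 2.0054 persons/s

2.0054 persons/s


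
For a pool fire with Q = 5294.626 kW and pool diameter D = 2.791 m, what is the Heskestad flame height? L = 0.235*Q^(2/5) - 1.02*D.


Q^(2/5) = 30.870
0.235 * Q^(2/5) = 7.2544
1.02 * D = 2.8468
L = 4.4076 m

4.4076 m


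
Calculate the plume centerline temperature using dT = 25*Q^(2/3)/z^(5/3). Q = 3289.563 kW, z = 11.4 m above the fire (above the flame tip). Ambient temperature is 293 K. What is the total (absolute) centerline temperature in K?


Q^(2/3) = 221.19
z^(5/3) = 57.744
dT = 25 * 221.19 / 57.744 = 95.761 K
T = 293 + 95.761 = 388.76 K

388.76 K


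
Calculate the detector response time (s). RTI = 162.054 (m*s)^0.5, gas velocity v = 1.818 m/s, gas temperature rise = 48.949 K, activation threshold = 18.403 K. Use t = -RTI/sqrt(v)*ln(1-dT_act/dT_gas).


dT_act/dT_gas = 0.37596
ln(1 - 0.37596) = -0.47155
t = -162.054 / sqrt(1.818) * -0.47155 = 56.674 s

56.674 s


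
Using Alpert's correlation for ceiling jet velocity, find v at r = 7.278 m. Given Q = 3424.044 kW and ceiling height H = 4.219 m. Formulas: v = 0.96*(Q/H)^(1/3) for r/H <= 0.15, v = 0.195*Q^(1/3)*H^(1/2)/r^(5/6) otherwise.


r/H = 7.278 / 4.219 = 1.7251
r/H > 0.15, so v = 0.195*Q^(1/3)*H^(1/2)/r^(5/6)
Q^(1/3) = 15.072
H^(1/2) = 2.0540
r^(5/6) = 5.2281
v = 0.195 * 15.072 * 2.0540 / 5.2281 = 1.1547 m/s

1.1547 m/s


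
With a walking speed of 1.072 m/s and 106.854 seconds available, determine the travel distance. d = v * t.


d = 1.072 * 106.854 = 114.55 m

114.55 m
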